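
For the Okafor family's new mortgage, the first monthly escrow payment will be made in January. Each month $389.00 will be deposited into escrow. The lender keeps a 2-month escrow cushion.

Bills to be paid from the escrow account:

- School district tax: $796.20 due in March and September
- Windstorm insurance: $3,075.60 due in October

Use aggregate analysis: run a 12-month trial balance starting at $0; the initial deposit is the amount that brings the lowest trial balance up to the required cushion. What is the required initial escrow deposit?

$1,556.00

Cushion = 2 × $389.00 = $778.00
Trial balance (start $0, +$389.00 each month, − disbursements):
  Jan: +$389.00 → $389.00
  Feb: +$389.00 → $778.00
  Mar: +$389.00 − $796.20 → $370.80
  Apr: +$389.00 → $759.80
  May: +$389.00 → $1,148.80
  Jun: +$389.00 → $1,537.80
  Jul: +$389.00 → $1,926.80
  Aug: +$389.00 → $2,315.80
  Sep: +$389.00 − $796.20 → $1,908.60
  Oct: +$389.00 − $3,075.60 → -$778.00
  Nov: +$389.00 → -$389.00
  Dec: +$389.00 → $0.00
Lowest trial balance = -$778.00 (Oct)
Initial deposit = cushion − low point = $778.00 − (-$778.00) = $1,556.00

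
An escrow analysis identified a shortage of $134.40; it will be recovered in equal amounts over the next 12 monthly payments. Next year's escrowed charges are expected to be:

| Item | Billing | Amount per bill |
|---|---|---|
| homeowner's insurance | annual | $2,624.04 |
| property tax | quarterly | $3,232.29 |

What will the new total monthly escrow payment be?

$1,307.30

Homeowner's insurance: $2,624.04 annually
Property tax: $3,232.29 × 4 = $12,929.16 annually
Total per year = $15,553.20
Monthly escrow = $15,553.20 ÷ 12 = $1,296.10
Monthly shortage recovery: $134.40 ÷ 12 = $11.20
New monthly escrow = $1,296.10 + $11.20 = $1,307.30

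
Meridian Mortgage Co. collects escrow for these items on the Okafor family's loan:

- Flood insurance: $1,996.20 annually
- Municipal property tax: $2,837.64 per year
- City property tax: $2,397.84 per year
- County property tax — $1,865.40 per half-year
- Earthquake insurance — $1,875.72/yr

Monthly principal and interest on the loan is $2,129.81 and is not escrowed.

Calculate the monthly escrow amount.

$1,069.85

Flood insurance — $1,996.20 annually
Municipal property tax — $2,837.64 annually
City property tax — $2,397.84 annually
County property tax — $1,865.40 × 2 = $3,730.80 annually
Earthquake insurance — $1,875.72 annually
Annual escrow total = $12,838.20
Per month = $12,838.20 ÷ 12 = $1,069.85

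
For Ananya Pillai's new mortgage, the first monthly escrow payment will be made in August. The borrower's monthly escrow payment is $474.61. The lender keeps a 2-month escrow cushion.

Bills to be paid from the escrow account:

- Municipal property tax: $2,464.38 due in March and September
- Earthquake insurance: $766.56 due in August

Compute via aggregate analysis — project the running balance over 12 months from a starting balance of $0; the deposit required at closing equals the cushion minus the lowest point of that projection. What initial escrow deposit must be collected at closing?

Cushion = 2 × $474.61 = $949.22
Trial balance (start $0, +$474.61 each month, − disbursements):
  Aug: +$474.61 − $766.56 → -$291.95
  Sep: +$474.61 − $2,464.38 → -$2,281.72
  Oct: +$474.61 → -$1,807.11
  Nov: +$474.61 → -$1,332.50
  Dec: +$474.61 → -$857.89
  Jan: +$474.61 → -$383.28
  Feb: +$474.61 → $91.33
  Mar: +$474.61 − $2,464.38 → -$1,898.44
  Apr: +$474.61 → -$1,423.83
  May: +$474.61 → -$949.22
  Jun: +$474.61 → -$474.61
  Jul: +$474.61 → $0.00
Lowest trial balance = -$2,281.72 (Sep)
Initial deposit = cushion − low point = $949.22 − (-$2,281.72) = $3,230.94

$3,230.94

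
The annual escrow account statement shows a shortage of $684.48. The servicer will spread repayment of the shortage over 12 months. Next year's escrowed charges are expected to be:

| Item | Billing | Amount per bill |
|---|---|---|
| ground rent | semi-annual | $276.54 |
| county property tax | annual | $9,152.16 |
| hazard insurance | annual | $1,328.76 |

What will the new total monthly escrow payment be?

Ground rent: $276.54 × 2 = $553.08 per year
County property tax: $9,152.16 per year
Hazard insurance: $1,328.76 per year
Total per year = $553.08 + $9,152.16 + $1,328.76 = $11,034.00
Per month = $11,034.00 ÷ 12 = $919.50
Shortage per month = $684.48 ÷ 12 = $57.04
New monthly escrow = $919.50 + $57.04 = $976.54

$976.54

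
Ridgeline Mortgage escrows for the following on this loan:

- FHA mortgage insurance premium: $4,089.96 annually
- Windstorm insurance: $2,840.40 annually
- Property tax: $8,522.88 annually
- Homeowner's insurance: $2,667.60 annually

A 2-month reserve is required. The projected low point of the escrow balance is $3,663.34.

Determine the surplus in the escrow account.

FHA mortgage insurance premium = $4,089.96 annually
Windstorm insurance = $2,840.40 annually
Property tax = $8,522.88 annually
Homeowner's insurance = $2,667.60 annually
Annual escrow total = $4,089.96 + $2,840.40 + $8,522.88 + $2,667.60 = $18,120.84
Monthly = $18,120.84 ÷ 12 = $1,510.07
Required cushion = 2 × $1,510.07 = $3,020.14
Surplus = $3,663.34 − $3,020.14 = $643.20

$643.20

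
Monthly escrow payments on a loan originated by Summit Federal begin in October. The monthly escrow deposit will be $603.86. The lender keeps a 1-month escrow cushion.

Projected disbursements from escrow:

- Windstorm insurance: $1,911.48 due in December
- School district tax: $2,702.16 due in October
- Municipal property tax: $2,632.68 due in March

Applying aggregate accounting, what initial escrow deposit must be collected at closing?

$4,227.02

Cushion = 1 × $603.86 = $603.86
Trial balance (start $0, +$603.86 each month, − disbursements):
  Oct: +$603.86 − $2,702.16 → -$2,098.30
  Nov: +$603.86 → -$1,494.44
  Dec: +$603.86 − $1,911.48 → -$2,802.06
  Jan: +$603.86 → -$2,198.20
  Feb: +$603.86 → -$1,594.34
  Mar: +$603.86 − $2,632.68 → -$3,623.16
  Apr: +$603.86 → -$3,019.30
  May: +$603.86 → -$2,415.44
  Jun: +$603.86 → -$1,811.58
  Jul: +$603.86 → -$1,207.72
  Aug: +$603.86 → -$603.86
  Sep: +$603.86 → $0.00
Lowest trial balance = -$3,623.16 (Mar)
Initial deposit = cushion − low point = $603.86 − (-$3,623.16) = $4,227.02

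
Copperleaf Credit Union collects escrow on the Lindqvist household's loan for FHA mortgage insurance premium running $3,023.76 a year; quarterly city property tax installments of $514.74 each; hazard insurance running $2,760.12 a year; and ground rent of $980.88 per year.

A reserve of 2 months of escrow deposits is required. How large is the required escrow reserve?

$1,470.62

FHA mortgage insurance premium — $3,023.76/yr
City property tax — $514.74 × 4 = $2,058.96/yr
Hazard insurance — $2,760.12/yr
Ground rent — $980.88/yr
Yearly total = $8,823.72
Per month = $8,823.72 ÷ 12 = $735.31
Cushion = 2 × $735.31 = $1,470.62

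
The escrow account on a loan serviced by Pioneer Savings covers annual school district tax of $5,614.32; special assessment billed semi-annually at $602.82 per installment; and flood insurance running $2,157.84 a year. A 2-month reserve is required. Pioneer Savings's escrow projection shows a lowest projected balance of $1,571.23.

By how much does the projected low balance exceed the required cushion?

School district tax — $5,614.32/yr
Special assessment — $602.82 × 2 = $1,205.64/yr
Flood insurance — $2,157.84/yr
Total annual escrow = $8,977.80
Monthly = $8,977.80 ÷ 12 = $748.15
Required reserve = 2 × $748.15 = $1,496.30
Excess over cushion: $1,571.23 − $1,496.30 = $74.93

$74.93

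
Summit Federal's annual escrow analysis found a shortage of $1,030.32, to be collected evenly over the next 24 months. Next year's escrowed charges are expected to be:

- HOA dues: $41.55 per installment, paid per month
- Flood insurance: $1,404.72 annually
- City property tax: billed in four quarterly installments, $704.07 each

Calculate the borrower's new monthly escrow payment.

HOA dues: $41.55 × 12 = $498.60
Flood insurance: $1,404.72
City property tax: $704.07 × 4 = $2,816.28
Combined annual = $498.60 + $1,404.72 + $2,816.28 = $4,719.60
Per month = $4,719.60 ÷ 12 = $393.30
Shortage per month = $1,030.32 / 24 = $42.93
Adjusted monthly = $393.30 + $42.93 = $436.23

$436.23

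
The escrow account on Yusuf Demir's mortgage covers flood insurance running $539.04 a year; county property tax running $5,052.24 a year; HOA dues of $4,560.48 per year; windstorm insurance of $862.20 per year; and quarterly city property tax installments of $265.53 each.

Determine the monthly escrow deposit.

Flood insurance = $539.04 per year
County property tax = $5,052.24 per year
HOA dues = $4,560.48 per year
Windstorm insurance = $862.20 per year
City property tax = $265.53 × 4 = $1,062.12 per year
Total per year = $12,076.08
Base monthly escrow = $12,076.08 ÷ 12 = $1,006.34

$1,006.34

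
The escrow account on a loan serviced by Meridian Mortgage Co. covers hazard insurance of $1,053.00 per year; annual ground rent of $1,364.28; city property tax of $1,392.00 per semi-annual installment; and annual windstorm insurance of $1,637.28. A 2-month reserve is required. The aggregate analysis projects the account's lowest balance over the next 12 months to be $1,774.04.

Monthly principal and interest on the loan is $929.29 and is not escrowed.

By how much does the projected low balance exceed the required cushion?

Hazard insurance: $1,053.00 annually
Ground rent: $1,364.28 annually
City property tax: $1,392.00 × 2 = $2,784.00 annually
Windstorm insurance: $1,637.28 annually
Yearly total = $6,838.56
Base monthly escrow = $6,838.56 ÷ 12 = $569.88
Required cushion = 2 × $569.88 = $1,139.76
Excess over cushion: $1,774.04 − $1,139.76 = $634.28

$634.28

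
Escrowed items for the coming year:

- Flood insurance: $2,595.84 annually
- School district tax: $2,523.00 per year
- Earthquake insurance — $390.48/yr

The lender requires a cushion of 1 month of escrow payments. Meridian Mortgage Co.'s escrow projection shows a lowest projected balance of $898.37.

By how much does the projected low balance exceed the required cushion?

Flood insurance: $2,595.84/yr
School district tax: $2,523.00/yr
Earthquake insurance: $390.48/yr
Total per year = $5,509.32
Per month = $5,509.32 / 12 = $459.11
Required reserve = 1 × $459.11 = $459.11
Excess over cushion: $898.37 − $459.11 = $439.26

$439.26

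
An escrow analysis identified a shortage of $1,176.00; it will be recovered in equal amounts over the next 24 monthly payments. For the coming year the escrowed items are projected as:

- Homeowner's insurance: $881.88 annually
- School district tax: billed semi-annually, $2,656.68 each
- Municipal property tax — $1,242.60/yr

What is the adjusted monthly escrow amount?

$668.82

Homeowner's insurance: $881.88 per year
School district tax: $2,656.68 × 2 = $5,313.36 per year
Municipal property tax: $1,242.60 per year
Total annual escrow = $7,437.84
Monthly escrow = $7,437.84 ÷ 12 = $619.82
Shortage spread = $1,176.00 ÷ 24 = $49.00/mo
New monthly escrow = $619.82 + $49.00 = $668.82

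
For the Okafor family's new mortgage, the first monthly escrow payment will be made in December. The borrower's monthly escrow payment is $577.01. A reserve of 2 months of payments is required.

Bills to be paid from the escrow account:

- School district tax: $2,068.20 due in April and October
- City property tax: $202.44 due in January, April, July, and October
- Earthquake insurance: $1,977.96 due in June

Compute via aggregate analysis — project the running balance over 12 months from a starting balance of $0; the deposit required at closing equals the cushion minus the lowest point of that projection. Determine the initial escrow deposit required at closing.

$1,731.03

Cushion = 2 × $577.01 = $1,154.02
Trial balance (start $0, +$577.01 each month, − disbursements):
  Dec: +$577.01 → $577.01
  Jan: +$577.01 − $202.44 → $951.58
  Feb: +$577.01 → $1,528.59
  Mar: +$577.01 → $2,105.60
  Apr: +$577.01 − $2,270.64 → $411.97
  May: +$577.01 → $988.98
  Jun: +$577.01 − $1,977.96 → -$411.97
  Jul: +$577.01 − $202.44 → -$37.40
  Aug: +$577.01 → $539.61
  Sep: +$577.01 → $1,116.62
  Oct: +$577.01 − $2,270.64 → -$577.01
  Nov: +$577.01 → $0.00
Lowest trial balance = -$577.01 (Oct)
Initial deposit = cushion − low point = $1,154.02 − (-$577.01) = $1,731.03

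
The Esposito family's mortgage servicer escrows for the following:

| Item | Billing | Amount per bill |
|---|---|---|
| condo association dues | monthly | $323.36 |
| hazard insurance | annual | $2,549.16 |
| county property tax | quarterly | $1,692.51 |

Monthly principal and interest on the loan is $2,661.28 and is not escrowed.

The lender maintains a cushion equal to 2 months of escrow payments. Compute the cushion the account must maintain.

Condo association dues = $323.36 × 12 = $3,880.32
Hazard insurance = $2,549.16
County property tax = $1,692.51 × 4 = $6,770.04
Total annual escrow = $13,199.52
Monthly escrow = $13,199.52 / 12 = $1,099.96
Reserve = 2 × $1,099.96 = $2,199.92

$2,199.92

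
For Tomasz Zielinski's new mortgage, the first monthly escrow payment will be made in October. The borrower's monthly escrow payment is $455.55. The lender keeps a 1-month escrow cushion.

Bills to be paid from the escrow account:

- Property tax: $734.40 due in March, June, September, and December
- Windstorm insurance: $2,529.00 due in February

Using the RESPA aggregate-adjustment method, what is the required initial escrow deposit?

Cushion = 1 × $455.55 = $455.55
Trial balance (start $0, +$455.55 each month, − disbursements):
  Oct: +$455.55 → $455.55
  Nov: +$455.55 → $911.10
  Dec: +$455.55 − $734.40 → $632.25
  Jan: +$455.55 → $1,087.80
  Feb: +$455.55 − $2,529.00 → -$985.65
  Mar: +$455.55 − $734.40 → -$1,264.50
  Apr: +$455.55 → -$808.95
  May: +$455.55 → -$353.40
  Jun: +$455.55 − $734.40 → -$632.25
  Jul: +$455.55 → -$176.70
  Aug: +$455.55 → $278.85
  Sep: +$455.55 − $734.40 → $0.00
Lowest trial balance = -$1,264.50 (Mar)
Initial deposit = cushion − low point = $455.55 − (-$1,264.50) = $1,720.05

$1,720.05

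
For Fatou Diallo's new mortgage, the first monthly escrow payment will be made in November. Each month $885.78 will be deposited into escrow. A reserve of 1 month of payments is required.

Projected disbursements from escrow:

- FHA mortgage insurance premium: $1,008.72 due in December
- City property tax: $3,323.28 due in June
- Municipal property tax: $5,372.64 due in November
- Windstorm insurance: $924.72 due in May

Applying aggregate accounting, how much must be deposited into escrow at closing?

$5,495.58

Cushion = 1 × $885.78 = $885.78
Trial balance (start $0, +$885.78 each month, − disbursements):
  Nov: +$885.78 − $5,372.64 → -$4,486.86
  Dec: +$885.78 − $1,008.72 → -$4,609.80
  Jan: +$885.78 → -$3,724.02
  Feb: +$885.78 → -$2,838.24
  Mar: +$885.78 → -$1,952.46
  Apr: +$885.78 → -$1,066.68
  May: +$885.78 − $924.72 → -$1,105.62
  Jun: +$885.78 − $3,323.28 → -$3,543.12
  Jul: +$885.78 → -$2,657.34
  Aug: +$885.78 → -$1,771.56
  Sep: +$885.78 → -$885.78
  Oct: +$885.78 → $0.00
Lowest trial balance = -$4,609.80 (Dec)
Initial deposit = cushion − low point = $885.78 − (-$4,609.80) = $5,495.58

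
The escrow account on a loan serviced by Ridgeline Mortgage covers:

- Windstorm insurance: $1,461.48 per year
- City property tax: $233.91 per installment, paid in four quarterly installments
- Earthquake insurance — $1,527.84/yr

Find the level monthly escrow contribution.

Windstorm insurance: $1,461.48 per year
City property tax: $233.91 × 4 = $935.64 per year
Earthquake insurance: $1,527.84 per year
Annual escrow total = $1,461.48 + $935.64 + $1,527.84 = $3,924.96
Per month = $3,924.96 ÷ 12 = $327.08

$327.08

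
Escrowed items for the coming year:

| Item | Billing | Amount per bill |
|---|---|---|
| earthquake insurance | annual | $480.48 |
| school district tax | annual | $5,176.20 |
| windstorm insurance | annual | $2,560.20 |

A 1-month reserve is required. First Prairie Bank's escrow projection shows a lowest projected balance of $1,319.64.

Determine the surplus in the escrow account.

Earthquake insurance: $480.48 annually
School district tax: $5,176.20 annually
Windstorm insurance: $2,560.20 annually
Yearly total = $8,216.88
Base monthly escrow = $8,216.88 / 12 = $684.74
Cushion = 1 × $684.74 = $684.74
Surplus = $1,319.64 − $684.74 = $634.90

$634.90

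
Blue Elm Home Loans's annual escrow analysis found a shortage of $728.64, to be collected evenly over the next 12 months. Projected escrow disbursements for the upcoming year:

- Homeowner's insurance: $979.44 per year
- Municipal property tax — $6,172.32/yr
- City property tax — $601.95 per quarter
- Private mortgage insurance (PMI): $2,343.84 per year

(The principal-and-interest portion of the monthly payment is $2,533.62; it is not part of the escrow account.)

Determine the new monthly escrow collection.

$1,052.67

Homeowner's insurance = $979.44/yr
Municipal property tax = $6,172.32/yr
City property tax = $601.95 × 4 = $2,407.80/yr
Private mortgage insurance (PMI) = $2,343.84/yr
Total per year = $979.44 + $6,172.32 + $2,407.80 + $2,343.84 = $11,903.40
Base monthly escrow = $11,903.40 ÷ 12 = $991.95
Shortage per month = $728.64 / 12 = $60.72
New monthly escrow = $991.95 + $60.72 = $1,052.67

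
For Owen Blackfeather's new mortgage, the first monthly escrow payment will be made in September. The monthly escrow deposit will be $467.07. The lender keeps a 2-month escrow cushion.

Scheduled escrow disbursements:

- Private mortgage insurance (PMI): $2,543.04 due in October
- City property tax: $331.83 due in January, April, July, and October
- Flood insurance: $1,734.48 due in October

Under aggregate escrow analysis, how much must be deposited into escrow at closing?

$4,609.35

Cushion = 2 × $467.07 = $934.14
Trial balance (start $0, +$467.07 each month, − disbursements):
  Sep: +$467.07 → $467.07
  Oct: +$467.07 − $4,609.35 → -$3,675.21
  Nov: +$467.07 → -$3,208.14
  Dec: +$467.07 → -$2,741.07
  Jan: +$467.07 − $331.83 → -$2,605.83
  Feb: +$467.07 → -$2,138.76
  Mar: +$467.07 → -$1,671.69
  Apr: +$467.07 − $331.83 → -$1,536.45
  May: +$467.07 → -$1,069.38
  Jun: +$467.07 → -$602.31
  Jul: +$467.07 − $331.83 → -$467.07
  Aug: +$467.07 → $0.00
Lowest trial balance = -$3,675.21 (Oct)
Initial deposit = cushion − low point = $934.14 − (-$3,675.21) = $4,609.35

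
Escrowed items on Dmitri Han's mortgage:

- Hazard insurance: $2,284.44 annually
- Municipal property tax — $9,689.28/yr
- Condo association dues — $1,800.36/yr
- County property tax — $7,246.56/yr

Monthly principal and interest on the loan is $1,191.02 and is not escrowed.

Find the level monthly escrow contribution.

Hazard insurance: $2,284.44 per year
Municipal property tax: $9,689.28 per year
Condo association dues: $1,800.36 per year
County property tax: $7,246.56 per year
Combined annual = $2,284.44 + $9,689.28 + $1,800.36 + $7,246.56 = $21,020.64
Monthly escrow = $21,020.64 / 12 = $1,751.72

$1,751.72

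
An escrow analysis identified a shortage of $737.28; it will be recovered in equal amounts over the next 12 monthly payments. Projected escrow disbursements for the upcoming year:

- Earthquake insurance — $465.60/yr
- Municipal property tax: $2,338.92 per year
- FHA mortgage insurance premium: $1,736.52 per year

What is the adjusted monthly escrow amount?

Earthquake insurance: $465.60/yr
Municipal property tax: $2,338.92/yr
FHA mortgage insurance premium: $1,736.52/yr
Yearly total = $465.60 + $2,338.92 + $1,736.52 = $4,541.04
Monthly = $4,541.04 / 12 = $378.42
Monthly shortage recovery: $737.28 ÷ 12 = $61.44
Adjusted monthly = $378.42 + $61.44 = $439.86

$439.86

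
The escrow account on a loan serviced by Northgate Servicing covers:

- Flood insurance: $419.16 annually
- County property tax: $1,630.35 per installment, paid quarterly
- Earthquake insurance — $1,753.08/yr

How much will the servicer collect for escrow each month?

Flood insurance = $419.16 per year
County property tax = $1,630.35 × 4 = $6,521.40 per year
Earthquake insurance = $1,753.08 per year
Total per year = $8,693.64
Per month = $8,693.64 ÷ 12 = $724.47

$724.47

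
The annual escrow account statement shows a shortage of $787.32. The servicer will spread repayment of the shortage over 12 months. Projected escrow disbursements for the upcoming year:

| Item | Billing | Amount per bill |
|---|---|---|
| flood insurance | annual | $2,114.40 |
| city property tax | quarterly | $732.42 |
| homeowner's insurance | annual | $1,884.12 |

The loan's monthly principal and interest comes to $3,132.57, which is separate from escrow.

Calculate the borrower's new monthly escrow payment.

Flood insurance: $2,114.40
City property tax: $732.42 × 4 = $2,929.68
Homeowner's insurance: $1,884.12
Total per year = $2,114.40 + $2,929.68 + $1,884.12 = $6,928.20
Monthly = $6,928.20 / 12 = $577.35
Shortage per month = $787.32 ÷ 12 = $65.61
Adjusted monthly = $577.35 + $65.61 = $642.96

$642.96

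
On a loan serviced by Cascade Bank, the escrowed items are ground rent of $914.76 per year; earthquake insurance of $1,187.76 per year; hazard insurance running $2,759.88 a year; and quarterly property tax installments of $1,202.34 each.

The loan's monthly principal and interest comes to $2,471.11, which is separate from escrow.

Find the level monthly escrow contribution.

$805.98

Ground rent — $914.76 per year
Earthquake insurance — $1,187.76 per year
Hazard insurance — $2,759.88 per year
Property tax — $1,202.34 × 4 = $4,809.36 per year
Total annual escrow = $9,671.76
Base monthly escrow = $9,671.76 / 12 = $805.98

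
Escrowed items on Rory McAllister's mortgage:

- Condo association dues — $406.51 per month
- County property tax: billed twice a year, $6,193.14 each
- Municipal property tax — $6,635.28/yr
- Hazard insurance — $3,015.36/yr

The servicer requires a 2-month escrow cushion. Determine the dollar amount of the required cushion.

Condo association dues: $406.51 × 12 = $4,878.12
County property tax: $6,193.14 × 2 = $12,386.28
Municipal property tax: $6,635.28
Hazard insurance: $3,015.36
Combined annual = $4,878.12 + $12,386.28 + $6,635.28 + $3,015.36 = $26,915.04
Monthly escrow = $26,915.04 ÷ 12 = $2,242.92
Reserve = 2 × $2,242.92 = $4,485.84

$4,485.84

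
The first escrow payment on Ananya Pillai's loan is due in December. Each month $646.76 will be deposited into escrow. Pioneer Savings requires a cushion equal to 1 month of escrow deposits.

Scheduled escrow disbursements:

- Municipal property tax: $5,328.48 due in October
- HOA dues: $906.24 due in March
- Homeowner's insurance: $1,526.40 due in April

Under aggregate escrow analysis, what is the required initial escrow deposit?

$1,293.52

Cushion = 1 × $646.76 = $646.76
Trial balance (start $0, +$646.76 each month, − disbursements):
  Dec: +$646.76 → $646.76
  Jan: +$646.76 → $1,293.52
  Feb: +$646.76 → $1,940.28
  Mar: +$646.76 − $906.24 → $1,680.80
  Apr: +$646.76 − $1,526.40 → $801.16
  May: +$646.76 → $1,447.92
  Jun: +$646.76 → $2,094.68
  Jul: +$646.76 → $2,741.44
  Aug: +$646.76 → $3,388.20
  Sep: +$646.76 → $4,034.96
  Oct: +$646.76 − $5,328.48 → -$646.76
  Nov: +$646.76 → $0.00
Lowest trial balance = -$646.76 (Oct)
Initial deposit = cushion − low point = $646.76 − (-$646.76) = $1,293.52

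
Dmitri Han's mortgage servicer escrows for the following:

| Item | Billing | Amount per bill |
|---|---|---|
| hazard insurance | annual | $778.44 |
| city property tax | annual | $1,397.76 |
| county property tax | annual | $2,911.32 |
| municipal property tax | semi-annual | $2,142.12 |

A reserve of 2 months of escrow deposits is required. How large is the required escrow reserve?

Hazard insurance — $778.44 per year
City property tax — $1,397.76 per year
County property tax — $2,911.32 per year
Municipal property tax — $2,142.12 × 2 = $4,284.24 per year
Total per year = $778.44 + $1,397.76 + $2,911.32 + $4,284.24 = $9,371.76
Per month = $9,371.76 ÷ 12 = $780.98
Cushion = 2 × $780.98 = $1,561.96

$1,561.96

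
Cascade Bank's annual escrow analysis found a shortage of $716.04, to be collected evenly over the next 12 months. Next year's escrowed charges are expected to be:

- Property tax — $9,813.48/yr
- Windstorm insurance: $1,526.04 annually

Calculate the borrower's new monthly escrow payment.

$1,004.63

Property tax: $9,813.48 annually
Windstorm insurance: $1,526.04 annually
Annual escrow total = $11,339.52
Monthly escrow = $11,339.52 ÷ 12 = $944.96
Shortage per month = $716.04 / 12 = $59.67
Adjusted monthly = $944.96 + $59.67 = $1,004.63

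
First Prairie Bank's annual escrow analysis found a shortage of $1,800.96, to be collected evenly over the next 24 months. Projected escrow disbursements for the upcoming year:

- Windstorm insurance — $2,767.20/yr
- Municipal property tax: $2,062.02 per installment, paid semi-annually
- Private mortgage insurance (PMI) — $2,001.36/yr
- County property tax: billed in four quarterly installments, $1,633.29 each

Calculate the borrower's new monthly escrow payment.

Windstorm insurance: $2,767.20 annually
Municipal property tax: $2,062.02 × 2 = $4,124.04 annually
Private mortgage insurance (PMI): $2,001.36 annually
County property tax: $1,633.29 × 4 = $6,533.16 annually
Annual escrow total = $2,767.20 + $4,124.04 + $2,001.36 + $6,533.16 = $15,425.76
Monthly = $15,425.76 / 12 = $1,285.48
Monthly shortage recovery: $1,800.96 / 24 = $75.04
Adjusted monthly = $1,285.48 + $75.04 = $1,360.52

$1,360.52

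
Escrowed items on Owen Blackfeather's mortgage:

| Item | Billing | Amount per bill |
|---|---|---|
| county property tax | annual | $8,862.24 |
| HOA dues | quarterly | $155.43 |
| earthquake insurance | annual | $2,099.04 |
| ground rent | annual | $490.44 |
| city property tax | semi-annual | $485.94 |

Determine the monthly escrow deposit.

County property tax = $8,862.24
HOA dues = $155.43 × 4 = $621.72
Earthquake insurance = $2,099.04
Ground rent = $490.44
City property tax = $485.94 × 2 = $971.88
Annual escrow total = $13,045.32
Base monthly escrow = $13,045.32 / 12 = $1,087.11

$1,087.11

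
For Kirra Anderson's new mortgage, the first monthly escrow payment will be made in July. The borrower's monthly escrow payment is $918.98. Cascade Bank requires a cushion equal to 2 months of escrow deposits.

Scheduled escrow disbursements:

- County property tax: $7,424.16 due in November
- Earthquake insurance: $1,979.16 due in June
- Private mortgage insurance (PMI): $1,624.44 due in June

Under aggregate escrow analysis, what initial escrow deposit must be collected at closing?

Cushion = 2 × $918.98 = $1,837.96
Trial balance (start $0, +$918.98 each month, − disbursements):
  Jul: +$918.98 → $918.98
  Aug: +$918.98 → $1,837.96
  Sep: +$918.98 → $2,756.94
  Oct: +$918.98 → $3,675.92
  Nov: +$918.98 − $7,424.16 → -$2,829.26
  Dec: +$918.98 → -$1,910.28
  Jan: +$918.98 → -$991.30
  Feb: +$918.98 → -$72.32
  Mar: +$918.98 → $846.66
  Apr: +$918.98 → $1,765.64
  May: +$918.98 → $2,684.62
  Jun: +$918.98 − $3,603.60 → $0.00
Lowest trial balance = -$2,829.26 (Nov)
Initial deposit = cushion − low point = $1,837.96 − (-$2,829.26) = $4,667.22

$4,667.22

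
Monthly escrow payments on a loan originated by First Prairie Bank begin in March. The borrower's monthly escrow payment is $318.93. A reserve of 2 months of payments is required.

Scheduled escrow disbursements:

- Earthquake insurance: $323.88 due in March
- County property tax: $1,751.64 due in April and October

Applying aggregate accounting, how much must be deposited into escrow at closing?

Cushion = 2 × $318.93 = $637.86
Trial balance (start $0, +$318.93 each month, − disbursements):
  Mar: +$318.93 − $323.88 → -$4.95
  Apr: +$318.93 − $1,751.64 → -$1,437.66
  May: +$318.93 → -$1,118.73
  Jun: +$318.93 → -$799.80
  Jul: +$318.93 → -$480.87
  Aug: +$318.93 → -$161.94
  Sep: +$318.93 → $156.99
  Oct: +$318.93 − $1,751.64 → -$1,275.72
  Nov: +$318.93 → -$956.79
  Dec: +$318.93 → -$637.86
  Jan: +$318.93 → -$318.93
  Feb: +$318.93 → $0.00
Lowest trial balance = -$1,437.66 (Apr)
Initial deposit = cushion − low point = $637.86 − (-$1,437.66) = $2,075.52

$2,075.52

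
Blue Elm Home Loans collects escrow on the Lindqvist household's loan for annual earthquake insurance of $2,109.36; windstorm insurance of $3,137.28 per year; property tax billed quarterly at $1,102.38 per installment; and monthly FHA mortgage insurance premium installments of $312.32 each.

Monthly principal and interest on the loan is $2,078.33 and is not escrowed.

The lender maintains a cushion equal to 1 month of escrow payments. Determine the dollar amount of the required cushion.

Earthquake insurance — $2,109.36/yr
Windstorm insurance — $3,137.28/yr
Property tax — $1,102.38 × 4 = $4,409.52/yr
FHA mortgage insurance premium — $312.32 × 12 = $3,747.84/yr
Total annual escrow = $2,109.36 + $3,137.28 + $4,409.52 + $3,747.84 = $13,404.00
Base monthly escrow = $13,404.00 ÷ 12 = $1,117.00
Cushion = 1 × $1,117.00 = $1,117.00

$1,117.00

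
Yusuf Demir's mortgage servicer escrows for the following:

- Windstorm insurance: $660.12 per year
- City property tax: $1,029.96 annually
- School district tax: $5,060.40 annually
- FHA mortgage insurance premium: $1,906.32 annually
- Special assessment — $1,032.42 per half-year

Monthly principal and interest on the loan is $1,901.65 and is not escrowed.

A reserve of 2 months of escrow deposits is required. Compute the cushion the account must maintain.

$1,786.94

Windstorm insurance: $660.12 annually
City property tax: $1,029.96 annually
School district tax: $5,060.40 annually
FHA mortgage insurance premium: $1,906.32 annually
Special assessment: $1,032.42 × 2 = $2,064.84 annually
Annual escrow total = $660.12 + $1,029.96 + $5,060.40 + $1,906.32 + $2,064.84 = $10,721.64
Monthly escrow = $10,721.64 / 12 = $893.47
Required cushion = 2 × $893.47 = $1,786.94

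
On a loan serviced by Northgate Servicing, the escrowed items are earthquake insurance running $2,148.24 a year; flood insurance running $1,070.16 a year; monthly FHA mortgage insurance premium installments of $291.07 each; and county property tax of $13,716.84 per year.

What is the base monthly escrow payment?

$1,702.34

Earthquake insurance — $2,148.24 annually
Flood insurance — $1,070.16 annually
FHA mortgage insurance premium — $291.07 × 12 = $3,492.84 annually
County property tax — $13,716.84 annually
Annual escrow total = $2,148.24 + $1,070.16 + $3,492.84 + $13,716.84 = $20,428.08
Monthly escrow = $20,428.08 / 12 = $1,702.34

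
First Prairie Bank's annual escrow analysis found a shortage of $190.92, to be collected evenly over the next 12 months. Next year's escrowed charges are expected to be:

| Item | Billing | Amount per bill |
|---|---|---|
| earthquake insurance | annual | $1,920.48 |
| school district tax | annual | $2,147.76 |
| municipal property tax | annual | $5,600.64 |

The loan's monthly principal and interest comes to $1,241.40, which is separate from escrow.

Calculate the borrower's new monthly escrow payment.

Earthquake insurance = $1,920.48 per year
School district tax = $2,147.76 per year
Municipal property tax = $5,600.64 per year
Yearly total = $9,668.88
Monthly = $9,668.88 / 12 = $805.74
Shortage spread = $190.92 / 12 = $15.91/mo
New monthly escrow = $805.74 + $15.91 = $821.65

$821.65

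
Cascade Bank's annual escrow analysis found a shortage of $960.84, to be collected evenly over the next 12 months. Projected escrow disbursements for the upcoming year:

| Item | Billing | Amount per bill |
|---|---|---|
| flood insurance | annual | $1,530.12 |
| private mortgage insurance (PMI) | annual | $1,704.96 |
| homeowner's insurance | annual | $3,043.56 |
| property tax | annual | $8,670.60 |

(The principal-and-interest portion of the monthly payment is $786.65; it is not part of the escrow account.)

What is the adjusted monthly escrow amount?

$1,325.84

Flood insurance = $1,530.12 annually
Private mortgage insurance (PMI) = $1,704.96 annually
Homeowner's insurance = $3,043.56 annually
Property tax = $8,670.60 annually
Yearly total = $14,949.24
Base monthly escrow = $14,949.24 ÷ 12 = $1,245.77
Shortage spread = $960.84 ÷ 12 = $80.07/mo
Adjusted monthly = $1,245.77 + $80.07 = $1,325.84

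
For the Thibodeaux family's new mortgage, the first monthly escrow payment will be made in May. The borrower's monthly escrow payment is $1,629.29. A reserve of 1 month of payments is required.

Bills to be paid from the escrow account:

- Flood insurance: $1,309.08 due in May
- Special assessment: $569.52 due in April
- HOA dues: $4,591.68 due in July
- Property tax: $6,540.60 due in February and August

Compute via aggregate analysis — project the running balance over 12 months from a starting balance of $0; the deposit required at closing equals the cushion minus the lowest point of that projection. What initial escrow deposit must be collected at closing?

$7,553.49

Cushion = 1 × $1,629.29 = $1,629.29
Trial balance (start $0, +$1,629.29 each month, − disbursements):
  May: +$1,629.29 − $1,309.08 → $320.21
  Jun: +$1,629.29 → $1,949.50
  Jul: +$1,629.29 − $4,591.68 → -$1,012.89
  Aug: +$1,629.29 − $6,540.60 → -$5,924.20
  Sep: +$1,629.29 → -$4,294.91
  Oct: +$1,629.29 → -$2,665.62
  Nov: +$1,629.29 → -$1,036.33
  Dec: +$1,629.29 → $592.96
  Jan: +$1,629.29 → $2,222.25
  Feb: +$1,629.29 − $6,540.60 → -$2,689.06
  Mar: +$1,629.29 → -$1,059.77
  Apr: +$1,629.29 − $569.52 → $0.00
Lowest trial balance = -$5,924.20 (Aug)
Initial deposit = cushion − low point = $1,629.29 − (-$5,924.20) = $7,553.49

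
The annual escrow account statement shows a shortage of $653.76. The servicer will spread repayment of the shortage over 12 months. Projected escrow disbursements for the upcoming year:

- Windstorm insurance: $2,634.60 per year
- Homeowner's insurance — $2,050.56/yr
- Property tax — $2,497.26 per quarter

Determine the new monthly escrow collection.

Windstorm insurance — $2,634.60 per year
Homeowner's insurance — $2,050.56 per year
Property tax — $2,497.26 × 4 = $9,989.04 per year
Total per year = $2,634.60 + $2,050.56 + $9,989.04 = $14,674.20
Monthly escrow = $14,674.20 / 12 = $1,222.85
Shortage per month = $653.76 / 12 = $54.48
New monthly escrow = $1,222.85 + $54.48 = $1,277.33

$1,277.33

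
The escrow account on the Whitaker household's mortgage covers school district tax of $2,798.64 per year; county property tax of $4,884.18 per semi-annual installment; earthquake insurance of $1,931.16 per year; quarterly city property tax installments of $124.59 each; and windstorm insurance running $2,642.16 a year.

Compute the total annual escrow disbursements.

School district tax: $2,798.64/yr
County property tax: $4,884.18 × 2 = $9,768.36/yr
Earthquake insurance: $1,931.16/yr
City property tax: $124.59 × 4 = $498.36/yr
Windstorm insurance: $2,642.16/yr
Total annual escrow = $2,798.64 + $9,768.36 + $1,931.16 + $498.36 + $2,642.16 = $17,638.68

$17,638.68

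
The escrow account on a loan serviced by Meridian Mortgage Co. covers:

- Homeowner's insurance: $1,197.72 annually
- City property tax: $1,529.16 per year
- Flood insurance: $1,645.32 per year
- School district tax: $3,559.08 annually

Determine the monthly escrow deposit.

$660.94

Homeowner's insurance — $1,197.72 per year
City property tax — $1,529.16 per year
Flood insurance — $1,645.32 per year
School district tax — $3,559.08 per year
Combined annual = $1,197.72 + $1,529.16 + $1,645.32 + $3,559.08 = $7,931.28
Per month = $7,931.28 ÷ 12 = $660.94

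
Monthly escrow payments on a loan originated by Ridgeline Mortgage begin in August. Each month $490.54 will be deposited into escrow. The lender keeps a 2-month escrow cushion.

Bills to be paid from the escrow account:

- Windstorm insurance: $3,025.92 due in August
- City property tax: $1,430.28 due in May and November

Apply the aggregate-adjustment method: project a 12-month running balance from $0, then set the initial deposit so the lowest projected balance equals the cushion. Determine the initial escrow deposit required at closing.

$3,516.46

Cushion = 2 × $490.54 = $981.08
Trial balance (start $0, +$490.54 each month, − disbursements):
  Aug: +$490.54 − $3,025.92 → -$2,535.38
  Sep: +$490.54 → -$2,044.84
  Oct: +$490.54 → -$1,554.30
  Nov: +$490.54 − $1,430.28 → -$2,494.04
  Dec: +$490.54 → -$2,003.50
  Jan: +$490.54 → -$1,512.96
  Feb: +$490.54 → -$1,022.42
  Mar: +$490.54 → -$531.88
  Apr: +$490.54 → -$41.34
  May: +$490.54 − $1,430.28 → -$981.08
  Jun: +$490.54 → -$490.54
  Jul: +$490.54 → $0.00
Lowest trial balance = -$2,535.38 (Aug)
Initial deposit = cushion − low point = $981.08 − (-$2,535.38) = $3,516.46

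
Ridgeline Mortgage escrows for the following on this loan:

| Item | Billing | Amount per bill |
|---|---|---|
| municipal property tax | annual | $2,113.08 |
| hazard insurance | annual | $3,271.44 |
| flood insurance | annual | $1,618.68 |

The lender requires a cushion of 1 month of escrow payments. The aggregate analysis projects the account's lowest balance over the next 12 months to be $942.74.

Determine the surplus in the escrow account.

Municipal property tax: $2,113.08 per year
Hazard insurance: $3,271.44 per year
Flood insurance: $1,618.68 per year
Combined annual = $7,003.20
Per month = $7,003.20 ÷ 12 = $583.60
Required cushion = 1 × $583.60 = $583.60
Surplus = $942.74 − $583.60 = $359.14

$359.14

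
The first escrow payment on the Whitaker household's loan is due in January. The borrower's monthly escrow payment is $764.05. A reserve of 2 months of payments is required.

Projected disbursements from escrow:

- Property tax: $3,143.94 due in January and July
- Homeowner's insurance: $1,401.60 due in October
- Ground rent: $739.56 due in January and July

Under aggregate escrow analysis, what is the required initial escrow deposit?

$4,647.55

Cushion = 2 × $764.05 = $1,528.10
Trial balance (start $0, +$764.05 each month, − disbursements):
  Jan: +$764.05 − $3,883.50 → -$3,119.45
  Feb: +$764.05 → -$2,355.40
  Mar: +$764.05 → -$1,591.35
  Apr: +$764.05 → -$827.30
  May: +$764.05 → -$63.25
  Jun: +$764.05 → $700.80
  Jul: +$764.05 − $3,883.50 → -$2,418.65
  Aug: +$764.05 → -$1,654.60
  Sep: +$764.05 → -$890.55
  Oct: +$764.05 − $1,401.60 → -$1,528.10
  Nov: +$764.05 → -$764.05
  Dec: +$764.05 → $0.00
Lowest trial balance = -$3,119.45 (Jan)
Initial deposit = cushion − low point = $1,528.10 − (-$3,119.45) = $4,647.55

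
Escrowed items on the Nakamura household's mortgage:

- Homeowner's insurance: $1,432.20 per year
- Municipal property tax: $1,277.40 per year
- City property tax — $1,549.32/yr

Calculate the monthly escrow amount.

Homeowner's insurance: $1,432.20/yr
Municipal property tax: $1,277.40/yr
City property tax: $1,549.32/yr
Yearly total = $4,258.92
Monthly = $4,258.92 / 12 = $354.91

$354.91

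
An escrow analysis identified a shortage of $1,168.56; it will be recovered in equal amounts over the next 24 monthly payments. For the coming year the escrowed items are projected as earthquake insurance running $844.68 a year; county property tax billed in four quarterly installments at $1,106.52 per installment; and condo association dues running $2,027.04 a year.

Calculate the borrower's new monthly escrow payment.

$656.84

Earthquake insurance — $844.68/yr
County property tax — $1,106.52 × 4 = $4,426.08/yr
Condo association dues — $2,027.04/yr
Yearly total = $844.68 + $4,426.08 + $2,027.04 = $7,297.80
Base monthly escrow = $7,297.80 / 12 = $608.15
Shortage spread = $1,168.56 ÷ 24 = $48.69/mo
Adjusted monthly = $608.15 + $48.69 = $656.84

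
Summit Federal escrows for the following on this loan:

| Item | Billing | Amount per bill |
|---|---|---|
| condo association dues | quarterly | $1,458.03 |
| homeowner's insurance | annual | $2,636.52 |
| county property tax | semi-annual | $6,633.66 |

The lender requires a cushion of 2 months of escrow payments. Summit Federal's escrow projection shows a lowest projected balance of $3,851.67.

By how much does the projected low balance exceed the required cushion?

Condo association dues — $1,458.03 × 4 = $5,832.12
Homeowner's insurance — $2,636.52
County property tax — $6,633.66 × 2 = $13,267.32
Combined annual = $21,735.96
Base monthly escrow = $21,735.96 / 12 = $1,811.33
Required reserve = 2 × $1,811.33 = $3,622.66
Excess over cushion: $3,851.67 − $3,622.66 = $229.01

$229.01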